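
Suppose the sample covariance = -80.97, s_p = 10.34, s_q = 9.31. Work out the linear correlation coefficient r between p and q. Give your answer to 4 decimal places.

r = Cov(p,q) / (s_p · s_q) = -80.97 / (10.34 × 9.31)
  = -80.97 / 96.2654 ≈ -0.8411

-0.8411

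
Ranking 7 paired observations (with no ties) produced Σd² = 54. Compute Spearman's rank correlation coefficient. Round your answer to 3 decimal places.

0.036

ρ = 1 − 6Σd² / [n(n²−1)] = 1 − 6×54 / (7×48)
  = 1 − 324/336 = 1 − 0.9643 ≈ 0.036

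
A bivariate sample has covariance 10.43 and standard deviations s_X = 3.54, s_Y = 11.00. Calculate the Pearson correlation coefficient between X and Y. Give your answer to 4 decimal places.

0.2678

r = Cov(X,Y) / (s_X · s_Y) = 10.43 / (3.54 × 11.00)
  = 10.43 / 38.9400 ≈ 0.2678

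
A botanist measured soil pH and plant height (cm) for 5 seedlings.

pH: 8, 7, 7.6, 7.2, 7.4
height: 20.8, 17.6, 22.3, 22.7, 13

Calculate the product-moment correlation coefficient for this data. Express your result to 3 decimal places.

n = 5, Σx = 37.2, Σy = 96.4, Σx² = 277.36, Σy² = 1923.98, Σxy = 718.72
nΣxy − ΣxΣy = 3593.6 − 3586.08 = 7.52
nΣx² − (Σx)² = 1386.8 − 1383.84 = 2.96; nΣy² − (Σy)² = 9619.9 − 9292.96 = 326.94
r = 7.52 / √(2.96 × 326.94) = 7.52 / 31.1086 ≈ 0.242

0.242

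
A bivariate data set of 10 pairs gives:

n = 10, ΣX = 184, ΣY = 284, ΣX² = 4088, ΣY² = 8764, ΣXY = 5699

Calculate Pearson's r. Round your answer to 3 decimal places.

r = (nΣXY − ΣXΣY) / √[(nΣX² − (ΣX)²)(nΣY² − (ΣY)²)]
Numerator: 10×5699 − 184×284 = 4734
Denominator: √[(40880 − 33856)(87640 − 80656)] = √[7024 × 6984] = 7003.9714
r = 4734 / 7003.9714 ≈ 0.676

0.676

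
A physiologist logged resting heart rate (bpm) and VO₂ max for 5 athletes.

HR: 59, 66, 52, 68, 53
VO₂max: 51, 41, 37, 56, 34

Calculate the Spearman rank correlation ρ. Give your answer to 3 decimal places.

Rank HR: 3, 4, 1, 5, 2
Rank VO₂max: 4, 3, 2, 5, 1
d = rank(HR) − rank(VO₂max): -1, 1, -1, 0, 1; Σd² = 4
ρ = 1 − 6Σd² / [n(n²−1)] = 1 − 6×4 / (5×24) = 1 − 24/120 ≈ 0.800

0.800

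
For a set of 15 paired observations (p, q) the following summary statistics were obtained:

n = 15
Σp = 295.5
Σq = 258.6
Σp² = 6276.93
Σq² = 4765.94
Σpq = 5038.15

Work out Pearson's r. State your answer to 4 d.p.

-0.1503

r = (nΣpq − ΣpΣq) / √[(nΣp² − (Σp)²)(nΣq² − (Σq)²)]
Numerator: 15×5038.15 − 295.5×258.6 = -844.05
Denominator: √[(94153.95 − 87320.25)(71489.1 − 66873.96)] = √[6833.7 × 4615.14] = 5615.9133
r = -844.05 / 5615.9133 ≈ -0.1503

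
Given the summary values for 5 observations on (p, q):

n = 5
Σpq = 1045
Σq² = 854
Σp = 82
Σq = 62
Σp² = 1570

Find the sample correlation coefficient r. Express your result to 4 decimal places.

0.2036

r = (nΣpq − ΣpΣq) / √[(nΣp² − (Σp)²)(nΣq² − (Σq)²)]
Numerator: 5×1045 − 82×62 = 141
Denominator: √[(7850 − 6724)(4270 − 3844)] = √[1126 × 426] = 692.5865
r = 141 / 692.5865 ≈ 0.2036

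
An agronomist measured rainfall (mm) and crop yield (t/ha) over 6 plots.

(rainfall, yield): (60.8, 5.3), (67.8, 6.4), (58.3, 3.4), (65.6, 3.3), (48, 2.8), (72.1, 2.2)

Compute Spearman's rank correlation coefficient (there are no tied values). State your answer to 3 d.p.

-0.029

Rank rainfall: 3, 5, 2, 4, 1, 6
Rank yield: 5, 6, 4, 3, 2, 1
d = rank(rainfall) − rank(yield): -2, -1, -2, 1, -1, 5; Σd² = 36
ρ = 1 − 6Σd² / [n(n²−1)] = 1 − 6×36 / (6×35) = 1 − 216/210 ≈ -0.029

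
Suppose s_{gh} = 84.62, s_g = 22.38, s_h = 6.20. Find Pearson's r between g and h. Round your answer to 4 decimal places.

r = Cov(g,h) / (s_g · s_h) = 84.62 / (22.38 × 6.20)
  = 84.62 / 138.7560 ≈ 0.6098

0.6098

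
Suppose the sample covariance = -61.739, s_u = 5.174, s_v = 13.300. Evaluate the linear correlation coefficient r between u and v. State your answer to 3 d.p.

r = Cov(u,v) / (s_u · s_v) = -61.739 / (5.174 × 13.300)
  = -61.739 / 68.8142 ≈ -0.897

-0.897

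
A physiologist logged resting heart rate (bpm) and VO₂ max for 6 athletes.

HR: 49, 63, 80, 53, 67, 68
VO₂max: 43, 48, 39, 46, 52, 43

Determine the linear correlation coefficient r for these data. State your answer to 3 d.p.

-0.262

n = 6, Σx = 380, Σy = 271, Σx² = 24692, Σy² = 12343, Σxy = 17097
nΣxy − ΣxΣy = 102582 − 102980 = -398
nΣx² − (Σx)² = 148152 − 144400 = 3752; nΣy² − (Σy)² = 74058 − 73441 = 617
r = -398 / √(3752 × 617) = -398 / 1521.5071 ≈ -0.262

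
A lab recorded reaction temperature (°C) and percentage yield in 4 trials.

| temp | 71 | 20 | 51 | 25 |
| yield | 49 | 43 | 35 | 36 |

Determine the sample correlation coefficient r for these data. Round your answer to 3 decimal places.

0.468

n = 4, Σx = 167, Σy = 163, Σx² = 8667, Σy² = 6771, Σxy = 7024
nΣxy − ΣxΣy = 28096 − 27221 = 875
nΣx² − (Σx)² = 34668 − 27889 = 6779; nΣy² − (Σy)² = 27084 − 26569 = 515
r = 875 / √(6779 × 515) = 875 / 1868.4713 ≈ 0.468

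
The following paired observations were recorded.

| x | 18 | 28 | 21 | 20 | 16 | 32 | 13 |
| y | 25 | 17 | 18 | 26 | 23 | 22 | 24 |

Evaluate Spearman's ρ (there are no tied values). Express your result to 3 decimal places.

-0.571

Rank x: 3, 6, 5, 4, 2, 7, 1
Rank y: 6, 1, 2, 7, 4, 3, 5
d = rank(x) − rank(y): -3, 5, 3, -3, -2, 4, -4; Σd² = 88
ρ = 1 − 6Σd² / [n(n²−1)] = 1 − 6×88 / (7×48) = 1 − 528/336 ≈ -0.571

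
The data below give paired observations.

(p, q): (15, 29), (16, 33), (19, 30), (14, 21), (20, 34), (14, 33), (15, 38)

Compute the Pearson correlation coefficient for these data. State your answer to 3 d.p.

0.257

n = 7, Σp = 113, Σq = 218, Σp² = 1859, Σq² = 6960, Σpq = 3539
nΣpq − ΣpΣq = 24773 − 24634 = 139
nΣp² − (Σp)² = 13013 − 12769 = 244; nΣq² − (Σq)² = 48720 − 47524 = 1196
r = 139 / √(244 × 1196) = 139 / 540.2074 ≈ 0.257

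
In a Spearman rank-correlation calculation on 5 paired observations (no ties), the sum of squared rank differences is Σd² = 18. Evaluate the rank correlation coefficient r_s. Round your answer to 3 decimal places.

ρ = 1 − 6Σd² / [n(n²−1)] = 1 − 6×18 / (5×24)
  = 1 − 108/120 = 1 − 0.9000 ≈ 0.100

0.100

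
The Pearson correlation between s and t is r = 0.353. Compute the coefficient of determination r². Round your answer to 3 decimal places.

0.125

r² = (0.353)² = 0.125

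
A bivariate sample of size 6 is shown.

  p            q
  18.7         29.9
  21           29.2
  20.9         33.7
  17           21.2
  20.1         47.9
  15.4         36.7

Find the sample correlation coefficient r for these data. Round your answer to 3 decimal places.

n = 6, Σp = 113.1, Σq = 198.6, Σp² = 2157.67, Σq² = 6973.08, Σpq = 3765.03
nΣpq − ΣpΣq = 22590.18 − 22461.66 = 128.52
nΣp² − (Σp)² = 12946.02 − 12791.61 = 154.41; nΣq² − (Σq)² = 41838.48 − 39441.96 = 2396.52
r = 128.52 / √(154.41 × 2396.52) = 128.52 / 608.3146 ≈ 0.211

0.211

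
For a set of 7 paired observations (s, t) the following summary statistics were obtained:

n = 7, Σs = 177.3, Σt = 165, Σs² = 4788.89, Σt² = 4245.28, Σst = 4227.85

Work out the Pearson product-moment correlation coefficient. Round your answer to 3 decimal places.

0.149

r = (nΣst − ΣsΣt) / √[(nΣs² − (Σs)²)(nΣt² − (Σt)²)]
Numerator: 7×4227.85 − 177.3×165 = 340.45
Denominator: √[(33522.23 − 31435.29)(29716.96 − 27225)] = √[2086.94 × 2491.96] = 2280.4760
r = 340.45 / 2280.4760 ≈ 0.149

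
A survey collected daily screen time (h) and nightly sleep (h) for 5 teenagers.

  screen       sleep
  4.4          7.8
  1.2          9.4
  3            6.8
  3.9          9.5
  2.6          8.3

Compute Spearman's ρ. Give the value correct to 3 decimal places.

Rank screen: 5, 1, 3, 4, 2
Rank sleep: 2, 4, 1, 5, 3
d = rank(screen) − rank(sleep): 3, -3, 2, -1, -1; Σd² = 24
ρ = 1 − 6Σd² / [n(n²−1)] = 1 − 6×24 / (5×24) = 1 − 144/120 ≈ -0.200

-0.200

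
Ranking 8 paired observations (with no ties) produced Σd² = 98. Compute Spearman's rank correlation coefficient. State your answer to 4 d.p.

-0.1667

ρ = 1 − 6Σd² / [n(n²−1)] = 1 − 6×98 / (8×63)
  = 1 − 588/504 = 1 − 1.16667 ≈ -0.1667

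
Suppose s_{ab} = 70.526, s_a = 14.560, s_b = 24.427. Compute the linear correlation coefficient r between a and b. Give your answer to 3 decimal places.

r = Cov(a,b) / (s_a · s_b) = 70.526 / (14.560 × 24.427)
  = 70.526 / 355.6571 ≈ 0.198

0.198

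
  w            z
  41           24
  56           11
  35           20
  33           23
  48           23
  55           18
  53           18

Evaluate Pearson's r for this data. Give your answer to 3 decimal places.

n = 7, Σw = 321, Σz = 137, Σw² = 15269, Σz² = 2803, Σwz = 6107
nΣwz − ΣwΣz = 42749 − 43977 = -1228
nΣw² − (Σw)² = 106883 − 103041 = 3842; nΣz² − (Σz)² = 19621 − 18769 = 852
r = -1228 / √(3842 × 852) = -1228 / 1809.2496 ≈ -0.679

-0.679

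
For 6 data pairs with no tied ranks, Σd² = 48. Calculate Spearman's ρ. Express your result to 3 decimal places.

-0.371

ρ = 1 − 6Σd² / [n(n²−1)] = 1 − 6×48 / (6×35)
  = 1 − 288/210 = 1 − 1.3714 ≈ -0.371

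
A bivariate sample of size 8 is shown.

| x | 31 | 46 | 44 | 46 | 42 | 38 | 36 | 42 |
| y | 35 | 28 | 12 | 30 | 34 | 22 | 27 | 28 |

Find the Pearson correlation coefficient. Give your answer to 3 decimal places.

-0.305

n = 8, Σx = 325, Σy = 216, Σx² = 13397, Σy² = 6206, Σxy = 8693
nΣxy − ΣxΣy = 69544 − 70200 = -656
nΣx² − (Σx)² = 107176 − 105625 = 1551; nΣy² − (Σy)² = 49648 − 46656 = 2992
r = -656 / √(1551 × 2992) = -656 / 2154.2033 ≈ -0.305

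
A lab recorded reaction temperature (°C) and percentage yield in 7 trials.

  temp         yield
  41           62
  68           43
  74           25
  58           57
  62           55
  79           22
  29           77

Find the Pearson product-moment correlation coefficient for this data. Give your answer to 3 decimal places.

-0.937

n = 7, Σx = 411, Σy = 341, Σx² = 26071, Σy² = 19005, Σxy = 18003
nΣxy − ΣxΣy = 126021 − 140151 = -14130
nΣx² − (Σx)² = 182497 − 168921 = 13576; nΣy² − (Σy)² = 133035 − 116281 = 16754
r = -14130 / √(13576 × 16754) = -14130 / 15081.5219 ≈ -0.937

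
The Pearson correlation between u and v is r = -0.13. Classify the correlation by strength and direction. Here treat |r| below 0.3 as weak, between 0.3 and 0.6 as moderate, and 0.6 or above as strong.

r = -0.13 < 0 so the relationship is negative.
|r| = 0.13, which falls in the weak range.

weak negative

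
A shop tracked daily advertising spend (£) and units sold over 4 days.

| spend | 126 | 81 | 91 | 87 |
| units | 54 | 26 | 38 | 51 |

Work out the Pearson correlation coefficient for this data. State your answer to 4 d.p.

0.6890

n = 4, Σx = 385, Σy = 169, Σx² = 38287, Σy² = 7637, Σxy = 16805
nΣxy − ΣxΣy = 67220 − 65065 = 2155
nΣx² − (Σx)² = 153148 − 148225 = 4923; nΣy² − (Σy)² = 30548 − 28561 = 1987
r = 2155 / √(4923 × 1987) = 2155 / 3127.6191 ≈ 0.6890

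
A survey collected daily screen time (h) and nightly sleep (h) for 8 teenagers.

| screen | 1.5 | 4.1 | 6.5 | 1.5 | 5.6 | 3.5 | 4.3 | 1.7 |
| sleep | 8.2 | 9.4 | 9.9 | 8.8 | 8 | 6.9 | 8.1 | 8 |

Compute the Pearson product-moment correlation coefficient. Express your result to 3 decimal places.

n = 8, Σx = 28.7, Σy = 67.3, Σx² = 128.55, Σy² = 572.27, Σxy = 245.77
nΣxy − ΣxΣy = 1966.16 − 1931.51 = 34.65
nΣx² − (Σx)² = 1028.4 − 823.69 = 204.71; nΣy² − (Σy)² = 4578.16 − 4529.29 = 48.87
r = 34.65 / √(204.71 × 48.87) = 34.65 / 100.0209 ≈ 0.346

0.346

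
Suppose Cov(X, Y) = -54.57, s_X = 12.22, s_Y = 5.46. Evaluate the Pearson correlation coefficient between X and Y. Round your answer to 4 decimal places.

r = Cov(X,Y) / (s_X · s_Y) = -54.57 / (12.22 × 5.46)
  = -54.57 / 66.7212 ≈ -0.8179

-0.8179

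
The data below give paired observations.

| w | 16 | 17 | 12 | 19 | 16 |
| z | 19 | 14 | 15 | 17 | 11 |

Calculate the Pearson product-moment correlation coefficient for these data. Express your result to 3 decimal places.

0.162

n = 5, Σw = 80, Σz = 76, Σw² = 1306, Σz² = 1192, Σwz = 1221
nΣwz − ΣwΣz = 6105 − 6080 = 25
nΣw² − (Σw)² = 6530 − 6400 = 130; nΣz² − (Σz)² = 5960 − 5776 = 184
r = 25 / √(130 × 184) = 25 / 154.6609 ≈ 0.162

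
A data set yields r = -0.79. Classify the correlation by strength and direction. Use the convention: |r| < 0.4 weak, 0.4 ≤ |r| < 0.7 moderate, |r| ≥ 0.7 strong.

strong negative

r = -0.79 < 0 so the relationship is negative.
|r| = 0.79, which falls in the strong range.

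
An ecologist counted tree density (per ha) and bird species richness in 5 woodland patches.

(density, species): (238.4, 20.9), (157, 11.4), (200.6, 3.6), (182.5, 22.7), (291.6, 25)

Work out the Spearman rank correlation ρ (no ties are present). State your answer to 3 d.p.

0.500

Rank density: 4, 1, 3, 2, 5
Rank species: 3, 2, 1, 4, 5
d = rank(density) − rank(species): 1, -1, 2, -2, 0; Σd² = 10
ρ = 1 − 6Σd² / [n(n²−1)] = 1 − 6×10 / (5×24) = 1 − 60/120 ≈ 0.500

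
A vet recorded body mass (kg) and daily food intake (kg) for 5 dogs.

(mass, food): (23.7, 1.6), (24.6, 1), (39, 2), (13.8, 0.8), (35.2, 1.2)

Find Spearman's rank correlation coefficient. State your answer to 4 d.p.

Rank mass: 2, 3, 5, 1, 4
Rank food: 4, 2, 5, 1, 3
d = rank(mass) − rank(food): -2, 1, 0, 0, 1; Σd² = 6
ρ = 1 − 6Σd² / [n(n²−1)] = 1 − 6×6 / (5×24) = 1 − 36/120 ≈ 0.7000

0.7000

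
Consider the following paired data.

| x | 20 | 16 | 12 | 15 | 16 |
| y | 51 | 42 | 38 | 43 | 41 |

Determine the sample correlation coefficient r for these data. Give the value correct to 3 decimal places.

n = 5, Σx = 79, Σy = 215, Σx² = 1281, Σy² = 9339, Σxy = 3449
nΣxy − ΣxΣy = 17245 − 16985 = 260
nΣx² − (Σx)² = 6405 − 6241 = 164; nΣy² − (Σy)² = 46695 − 46225 = 470
r = 260 / √(164 × 470) = 260 / 277.6329 ≈ 0.936

0.936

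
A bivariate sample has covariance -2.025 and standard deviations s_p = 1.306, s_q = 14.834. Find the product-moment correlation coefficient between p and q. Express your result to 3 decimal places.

-0.105

r = Cov(p,q) / (s_p · s_q) = -2.025 / (1.306 × 14.834)
  = -2.025 / 19.3732 ≈ -0.105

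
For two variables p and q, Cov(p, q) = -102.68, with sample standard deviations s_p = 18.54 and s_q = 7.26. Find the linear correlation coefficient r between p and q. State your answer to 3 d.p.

r = Cov(p,q) / (s_p · s_q) = -102.68 / (18.54 × 7.26)
  = -102.68 / 134.6004 ≈ -0.763

-0.763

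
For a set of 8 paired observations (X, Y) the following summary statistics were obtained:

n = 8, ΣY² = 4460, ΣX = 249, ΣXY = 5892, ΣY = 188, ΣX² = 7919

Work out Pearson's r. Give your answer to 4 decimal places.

r = (nΣXY − ΣXΣY) / √[(nΣX² − (ΣX)²)(nΣY² − (ΣY)²)]
Numerator: 8×5892 − 249×188 = 324
Denominator: √[(63352 − 62001)(35680 − 35344)] = √[1351 × 336] = 673.7477
r = 324 / 673.7477 ≈ 0.4809

0.4809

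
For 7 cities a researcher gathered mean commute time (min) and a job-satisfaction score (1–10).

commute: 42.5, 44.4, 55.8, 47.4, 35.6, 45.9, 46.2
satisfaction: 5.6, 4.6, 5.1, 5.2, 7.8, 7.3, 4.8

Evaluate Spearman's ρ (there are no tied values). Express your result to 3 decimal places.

-0.464

Rank commute: 2, 3, 7, 6, 1, 4, 5
Rank satisfaction: 5, 1, 3, 4, 7, 6, 2
d = rank(commute) − rank(satisfaction): -3, 2, 4, 2, -6, -2, 3; Σd² = 82
ρ = 1 − 6Σd² / [n(n²−1)] = 1 − 6×82 / (7×48) = 1 − 492/336 ≈ -0.464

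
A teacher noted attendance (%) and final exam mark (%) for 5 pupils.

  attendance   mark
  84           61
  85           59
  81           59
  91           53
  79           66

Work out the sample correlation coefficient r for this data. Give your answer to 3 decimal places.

n = 5, Σx = 420, Σy = 298, Σx² = 35364, Σy² = 17848, Σxy = 24955
nΣxy − ΣxΣy = 124775 − 125160 = -385
nΣx² − (Σx)² = 176820 − 176400 = 420; nΣy² − (Σy)² = 89240 − 88804 = 436
r = -385 / √(420 × 436) = -385 / 427.9252 ≈ -0.900

-0.900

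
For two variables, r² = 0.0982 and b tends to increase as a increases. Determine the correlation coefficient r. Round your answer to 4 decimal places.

0.3134

|r| = √0.0982 = 0.3134
The association is positive, so r = 0.3134.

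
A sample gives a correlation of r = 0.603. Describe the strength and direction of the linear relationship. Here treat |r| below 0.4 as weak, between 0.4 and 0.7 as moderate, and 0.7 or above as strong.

r = 0.603 > 0 so the relationship is positive.
|r| = 0.603, which falls in the moderate range.

moderate positive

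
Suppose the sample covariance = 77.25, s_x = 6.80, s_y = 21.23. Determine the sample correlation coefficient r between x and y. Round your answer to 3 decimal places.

r = Cov(x,y) / (s_x · s_y) = 77.25 / (6.80 × 21.23)
  = 77.25 / 144.3640 ≈ 0.535

0.535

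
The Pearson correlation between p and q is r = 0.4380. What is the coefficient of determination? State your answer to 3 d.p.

0.192

r² = (0.4380)² = 0.192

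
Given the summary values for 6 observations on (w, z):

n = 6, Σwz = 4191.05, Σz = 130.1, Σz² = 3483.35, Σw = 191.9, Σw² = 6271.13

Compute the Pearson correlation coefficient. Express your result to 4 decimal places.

0.1009

r = (nΣwz − ΣwΣz) / √[(nΣw² − (Σw)²)(nΣz² − (Σz)²)]
Numerator: 6×4191.05 − 191.9×130.1 = 180.11
Denominator: √[(37626.78 − 36825.61)(20900.1 − 16926.01)] = √[801.17 × 3974.09] = 1784.3547
r = 180.11 / 1784.3547 ≈ 0.1009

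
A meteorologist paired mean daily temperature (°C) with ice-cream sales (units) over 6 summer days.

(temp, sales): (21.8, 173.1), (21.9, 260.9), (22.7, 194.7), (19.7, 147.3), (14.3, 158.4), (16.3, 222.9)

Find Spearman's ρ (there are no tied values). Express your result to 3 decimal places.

0.429

Rank temp: 4, 5, 6, 3, 1, 2
Rank sales: 3, 6, 4, 1, 2, 5
d = rank(temp) − rank(sales): 1, -1, 2, 2, -1, -3; Σd² = 20
ρ = 1 − 6Σd² / [n(n²−1)] = 1 − 6×20 / (6×35) = 1 − 120/210 ≈ 0.429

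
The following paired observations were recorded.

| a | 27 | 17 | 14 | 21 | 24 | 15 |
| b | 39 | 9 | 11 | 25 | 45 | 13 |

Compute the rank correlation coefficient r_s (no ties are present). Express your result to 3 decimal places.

0.771

Rank a: 6, 3, 1, 4, 5, 2
Rank b: 5, 1, 2, 4, 6, 3
d = rank(a) − rank(b): 1, 2, -1, 0, -1, -1; Σd² = 8
ρ = 1 − 6Σd² / [n(n²−1)] = 1 − 6×8 / (6×35) = 1 − 48/210 ≈ 0.771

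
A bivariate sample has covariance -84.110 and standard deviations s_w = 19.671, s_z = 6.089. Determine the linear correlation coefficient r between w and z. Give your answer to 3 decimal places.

-0.702

r = Cov(w,z) / (s_w · s_z) = -84.110 / (19.671 × 6.089)
  = -84.110 / 119.7767 ≈ -0.702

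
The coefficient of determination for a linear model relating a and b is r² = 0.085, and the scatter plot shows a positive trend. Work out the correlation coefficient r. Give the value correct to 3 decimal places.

0.292

|r| = √0.085 = 0.292
The association is positive, so r = 0.292.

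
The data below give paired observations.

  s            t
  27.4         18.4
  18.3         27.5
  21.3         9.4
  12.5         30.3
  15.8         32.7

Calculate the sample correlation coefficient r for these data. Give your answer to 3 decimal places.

n = 5, Σs = 95.3, Σt = 118.3, Σs² = 1945.23, Σt² = 3170.55, Σst = 2103.04
nΣst − ΣsΣt = 10515.2 − 11273.99 = -758.79
nΣs² − (Σs)² = 9726.15 − 9082.09 = 644.06; nΣt² − (Σt)² = 15852.75 − 13994.89 = 1857.86
r = -758.79 / √(644.06 × 1857.86) = -758.79 / 1093.8799 ≈ -0.694

-0.694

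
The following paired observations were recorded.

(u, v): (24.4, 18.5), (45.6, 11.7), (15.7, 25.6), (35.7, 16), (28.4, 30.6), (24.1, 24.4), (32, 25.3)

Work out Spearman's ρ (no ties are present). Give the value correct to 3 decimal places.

-0.607

Rank u: 3, 7, 1, 6, 4, 2, 5
Rank v: 3, 1, 6, 2, 7, 4, 5
d = rank(u) − rank(v): 0, 6, -5, 4, -3, -2, 0; Σd² = 90
ρ = 1 − 6Σd² / [n(n²−1)] = 1 − 6×90 / (7×48) = 1 − 540/336 ≈ -0.607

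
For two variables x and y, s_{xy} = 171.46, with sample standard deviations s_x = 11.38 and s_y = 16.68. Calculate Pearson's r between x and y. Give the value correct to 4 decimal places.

0.9033

r = Cov(x,y) / (s_x · s_y) = 171.46 / (11.38 × 16.68)
  = 171.46 / 189.8184 ≈ 0.9033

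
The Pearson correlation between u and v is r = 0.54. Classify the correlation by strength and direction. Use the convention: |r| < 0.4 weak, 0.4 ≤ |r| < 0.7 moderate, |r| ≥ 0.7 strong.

r = 0.54 > 0 so the relationship is positive.
|r| = 0.54, which falls in the moderate range.

moderate positive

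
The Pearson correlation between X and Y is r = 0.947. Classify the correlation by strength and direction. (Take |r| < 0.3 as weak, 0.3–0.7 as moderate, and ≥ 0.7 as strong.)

strong positive

r = 0.947 > 0 so the relationship is positive.
|r| = 0.947, which falls in the strong range.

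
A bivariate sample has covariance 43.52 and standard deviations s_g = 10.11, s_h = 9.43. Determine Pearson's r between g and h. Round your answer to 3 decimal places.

r = Cov(g,h) / (s_g · s_h) = 43.52 / (10.11 × 9.43)
  = 43.52 / 95.3373 ≈ 0.456

0.456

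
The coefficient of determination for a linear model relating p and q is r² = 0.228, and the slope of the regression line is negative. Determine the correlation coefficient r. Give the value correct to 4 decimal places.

-0.4775

|r| = √0.228 = 0.4775
The association is negative, so r = −0.4775.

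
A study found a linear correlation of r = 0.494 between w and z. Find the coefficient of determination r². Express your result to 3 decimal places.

r² = (0.494)² = 0.244

0.244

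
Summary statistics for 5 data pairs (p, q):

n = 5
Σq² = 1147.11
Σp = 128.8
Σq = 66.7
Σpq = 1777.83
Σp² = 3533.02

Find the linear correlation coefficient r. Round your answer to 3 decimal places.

0.253

r = (nΣpq − ΣpΣq) / √[(nΣp² − (Σp)²)(nΣq² − (Σq)²)]
Numerator: 5×1777.83 − 128.8×66.7 = 298.19
Denominator: √[(17665.1 − 16589.44)(5735.55 − 4448.89)] = √[1075.66 × 1286.66] = 1176.4390
r = 298.19 / 1176.4390 ≈ 0.253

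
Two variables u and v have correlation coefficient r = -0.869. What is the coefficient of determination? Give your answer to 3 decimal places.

0.755

r² = (-0.869)² = 0.755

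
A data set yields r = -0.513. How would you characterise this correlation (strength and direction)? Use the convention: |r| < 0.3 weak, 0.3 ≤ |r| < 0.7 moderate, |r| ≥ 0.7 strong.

r = -0.513 < 0 so the relationship is negative.
|r| = 0.513, which falls in the moderate range.

moderate negative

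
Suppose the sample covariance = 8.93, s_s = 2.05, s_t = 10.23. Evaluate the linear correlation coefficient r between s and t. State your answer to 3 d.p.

0.426

r = Cov(s,t) / (s_s · s_t) = 8.93 / (2.05 × 10.23)
  = 8.93 / 20.9715 ≈ 0.426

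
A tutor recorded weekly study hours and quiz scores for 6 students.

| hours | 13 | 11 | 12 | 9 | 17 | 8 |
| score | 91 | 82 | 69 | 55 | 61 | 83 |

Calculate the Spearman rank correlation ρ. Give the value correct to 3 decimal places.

Rank hours: 5, 3, 4, 2, 6, 1
Rank score: 6, 4, 3, 1, 2, 5
d = rank(hours) − rank(score): -1, -1, 1, 1, 4, -4; Σd² = 36
ρ = 1 − 6Σd² / [n(n²−1)] = 1 − 6×36 / (6×35) = 1 − 216/210 ≈ -0.029

-0.029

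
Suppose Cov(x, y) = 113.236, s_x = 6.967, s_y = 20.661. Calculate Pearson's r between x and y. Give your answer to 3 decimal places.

0.787

r = Cov(x,y) / (s_x · s_y) = 113.236 / (6.967 × 20.661)
  = 113.236 / 143.9452 ≈ 0.787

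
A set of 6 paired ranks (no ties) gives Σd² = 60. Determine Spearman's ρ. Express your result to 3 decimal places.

ρ = 1 − 6Σd² / [n(n²−1)] = 1 − 6×60 / (6×35)
  = 1 − 360/210 = 1 − 1.7143 ≈ -0.714

-0.714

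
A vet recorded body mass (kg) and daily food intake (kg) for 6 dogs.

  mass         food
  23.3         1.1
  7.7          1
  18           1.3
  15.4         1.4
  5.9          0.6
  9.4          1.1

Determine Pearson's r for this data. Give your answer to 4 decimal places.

n = 6, Σx = 79.7, Σy = 6.5, Σx² = 1286.51, Σy² = 7.43, Σxy = 92.17
nΣxy − ΣxΣy = 553.02 − 518.05 = 34.97
nΣx² − (Σx)² = 7719.06 − 6352.09 = 1366.97; nΣy² − (Σy)² = 44.58 − 42.25 = 2.33
r = 34.97 / √(1366.97 × 2.33) = 34.97 / 56.4362 ≈ 0.6196

0.6196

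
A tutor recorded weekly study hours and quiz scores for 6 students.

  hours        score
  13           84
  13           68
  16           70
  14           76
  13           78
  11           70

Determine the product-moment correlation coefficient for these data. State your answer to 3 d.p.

n = 6, Σx = 80, Σy = 446, Σx² = 1080, Σy² = 33340, Σxy = 5944
nΣxy − ΣxΣy = 35664 − 35680 = -16
nΣx² − (Σx)² = 6480 − 6400 = 80; nΣy² − (Σy)² = 200040 − 198916 = 1124
r = -16 / √(80 × 1124) = -16 / 299.8666 ≈ -0.053

-0.053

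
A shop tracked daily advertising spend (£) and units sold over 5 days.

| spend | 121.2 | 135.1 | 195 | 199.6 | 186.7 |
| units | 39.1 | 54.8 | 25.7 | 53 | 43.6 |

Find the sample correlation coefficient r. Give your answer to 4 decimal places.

-0.2005

n = 5, Σx = 837.6, Σy = 216.2, Σx² = 145663.5, Σy² = 9902.3, Σxy = 35872.82
nΣxy − ΣxΣy = 179364.1 − 181089.12 = -1725.02
nΣx² − (Σx)² = 728317.5 − 701573.76 = 26743.74; nΣy² − (Σy)² = 49511.5 − 46742.44 = 2769.06
r = -1725.02 / √(26743.74 × 2769.06) = -1725.02 / 8605.5227 ≈ -0.2005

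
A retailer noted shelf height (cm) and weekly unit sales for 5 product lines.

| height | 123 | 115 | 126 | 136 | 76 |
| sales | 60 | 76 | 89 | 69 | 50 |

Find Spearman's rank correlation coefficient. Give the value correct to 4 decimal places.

0.5000

Rank height: 3, 2, 4, 5, 1
Rank sales: 2, 4, 5, 3, 1
d = rank(height) − rank(sales): 1, -2, -1, 2, 0; Σd² = 10
ρ = 1 − 6Σd² / [n(n²−1)] = 1 − 6×10 / (5×24) = 1 − 60/120 ≈ 0.5000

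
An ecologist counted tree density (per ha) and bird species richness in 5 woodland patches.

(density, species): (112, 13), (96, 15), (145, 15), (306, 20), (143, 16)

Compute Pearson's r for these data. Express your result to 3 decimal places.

n = 5, Σx = 802, Σy = 79, Σx² = 156870, Σy² = 1275, Σxy = 13479
nΣxy − ΣxΣy = 67395 − 63358 = 4037
nΣx² − (Σx)² = 784350 − 643204 = 141146; nΣy² − (Σy)² = 6375 − 6241 = 134
r = 4037 / √(141146 × 134) = 4037 / 4348.9728 ≈ 0.928

0.928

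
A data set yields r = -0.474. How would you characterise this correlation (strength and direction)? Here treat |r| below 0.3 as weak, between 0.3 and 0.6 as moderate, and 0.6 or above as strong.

r = -0.474 < 0 so the relationship is negative.
|r| = 0.474, which falls in the moderate range.

moderate negative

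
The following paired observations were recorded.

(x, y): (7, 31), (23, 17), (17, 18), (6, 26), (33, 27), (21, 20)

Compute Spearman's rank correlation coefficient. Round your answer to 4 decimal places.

-0.2571

Rank x: 2, 5, 3, 1, 6, 4
Rank y: 6, 1, 2, 4, 5, 3
d = rank(x) − rank(y): -4, 4, 1, -3, 1, 1; Σd² = 44
ρ = 1 − 6Σd² / [n(n²−1)] = 1 − 6×44 / (6×35) = 1 − 264/210 ≈ -0.2571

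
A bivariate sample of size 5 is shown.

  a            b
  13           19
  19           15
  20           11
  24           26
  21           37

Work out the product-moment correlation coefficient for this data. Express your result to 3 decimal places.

0.350

n = 5, Σa = 97, Σb = 108, Σa² = 1947, Σb² = 2752, Σab = 2153
nΣab − ΣaΣb = 10765 − 10476 = 289
nΣa² − (Σa)² = 9735 − 9409 = 326; nΣb² − (Σb)² = 13760 − 11664 = 2096
r = 289 / √(326 × 2096) = 289 / 826.6172 ≈ 0.350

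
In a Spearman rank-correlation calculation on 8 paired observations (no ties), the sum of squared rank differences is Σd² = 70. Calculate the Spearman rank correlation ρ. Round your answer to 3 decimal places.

0.167

ρ = 1 − 6Σd² / [n(n²−1)] = 1 − 6×70 / (8×63)
  = 1 − 420/504 = 1 − 0.8333 ≈ 0.167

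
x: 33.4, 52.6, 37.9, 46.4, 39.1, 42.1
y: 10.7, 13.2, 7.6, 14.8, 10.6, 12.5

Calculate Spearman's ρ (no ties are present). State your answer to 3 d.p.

0.771

Rank x: 1, 6, 2, 5, 3, 4
Rank y: 3, 5, 1, 6, 2, 4
d = rank(x) − rank(y): -2, 1, 1, -1, 1, 0; Σd² = 8
ρ = 1 − 6Σd² / [n(n²−1)] = 1 − 6×8 / (6×35) = 1 − 48/210 ≈ 0.771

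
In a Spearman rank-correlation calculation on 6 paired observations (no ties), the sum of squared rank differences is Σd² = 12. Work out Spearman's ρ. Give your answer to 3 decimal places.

ρ = 1 − 6Σd² / [n(n²−1)] = 1 − 6×12 / (6×35)
  = 1 − 72/210 = 1 − 0.3429 ≈ 0.657

0.657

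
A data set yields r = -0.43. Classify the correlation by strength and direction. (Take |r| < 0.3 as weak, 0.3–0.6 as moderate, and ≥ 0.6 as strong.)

moderate negative

r = -0.43 < 0 so the relationship is negative.
|r| = 0.43, which falls in the moderate range.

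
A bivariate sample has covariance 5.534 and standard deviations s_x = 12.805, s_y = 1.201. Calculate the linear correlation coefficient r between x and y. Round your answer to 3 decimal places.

r = Cov(x,y) / (s_x · s_y) = 5.534 / (12.805 × 1.201)
  = 5.534 / 15.3788 ≈ 0.360

0.360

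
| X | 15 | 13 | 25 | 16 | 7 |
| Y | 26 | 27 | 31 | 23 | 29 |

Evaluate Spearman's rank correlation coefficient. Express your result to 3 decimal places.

0.000

Rank X: 3, 2, 5, 4, 1
Rank Y: 2, 3, 5, 1, 4
d = rank(X) − rank(Y): 1, -1, 0, 3, -3; Σd² = 20
ρ = 1 − 6Σd² / [n(n²−1)] = 1 − 6×20 / (5×24) = 1 − 120/120 ≈ 0.000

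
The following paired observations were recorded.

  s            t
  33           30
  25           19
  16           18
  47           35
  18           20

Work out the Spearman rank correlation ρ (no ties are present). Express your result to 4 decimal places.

Rank s: 4, 3, 1, 5, 2
Rank t: 4, 2, 1, 5, 3
d = rank(s) − rank(t): 0, 1, 0, 0, -1; Σd² = 2
ρ = 1 − 6Σd² / [n(n²−1)] = 1 − 6×2 / (5×24) = 1 − 12/120 ≈ 0.9000

0.9000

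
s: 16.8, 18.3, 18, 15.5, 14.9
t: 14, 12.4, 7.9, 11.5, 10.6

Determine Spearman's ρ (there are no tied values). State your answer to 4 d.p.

0.2000

Rank s: 3, 5, 4, 2, 1
Rank t: 5, 4, 1, 3, 2
d = rank(s) − rank(t): -2, 1, 3, -1, -1; Σd² = 16
ρ = 1 − 6Σd² / [n(n²−1)] = 1 − 6×16 / (5×24) = 1 − 96/120 ≈ 0.2000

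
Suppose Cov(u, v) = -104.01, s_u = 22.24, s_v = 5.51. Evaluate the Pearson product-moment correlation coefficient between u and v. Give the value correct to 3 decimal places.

-0.849

r = Cov(u,v) / (s_u · s_v) = -104.01 / (22.24 × 5.51)
  = -104.01 / 122.5424 ≈ -0.849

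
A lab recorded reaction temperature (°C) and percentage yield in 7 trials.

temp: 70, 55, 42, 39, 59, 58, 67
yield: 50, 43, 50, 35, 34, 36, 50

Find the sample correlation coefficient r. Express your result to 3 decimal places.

n = 7, Σx = 390, Σy = 298, Σx² = 22544, Σy² = 13026, Σxy = 16774
nΣxy − ΣxΣy = 117418 − 116220 = 1198
nΣx² − (Σx)² = 157808 − 152100 = 5708; nΣy² − (Σy)² = 91182 − 88804 = 2378
r = 1198 / √(5708 × 2378) = 1198 / 3684.2399 ≈ 0.325

0.325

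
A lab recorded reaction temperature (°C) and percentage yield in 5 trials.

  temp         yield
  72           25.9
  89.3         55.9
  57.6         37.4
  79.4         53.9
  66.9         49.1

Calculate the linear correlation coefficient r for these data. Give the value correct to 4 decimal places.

n = 5, Σx = 365.2, Σy = 222.2, Σx² = 27256.22, Σy² = 10510.4, Σxy = 16575.36
nΣxy − ΣxΣy = 82876.8 − 81147.44 = 1729.36
nΣx² − (Σx)² = 136281.1 − 133371.04 = 2910.06; nΣy² − (Σy)² = 52552 − 49372.84 = 3179.16
r = 1729.36 / √(2910.06 × 3179.16) = 1729.36 / 3041.6355 ≈ 0.5686

0.5686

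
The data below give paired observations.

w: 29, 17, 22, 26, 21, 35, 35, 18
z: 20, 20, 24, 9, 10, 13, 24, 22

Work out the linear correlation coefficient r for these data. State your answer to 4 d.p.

n = 8, Σw = 203, Σz = 142, Σw² = 5505, Σz² = 2786, Σwz = 3583
nΣwz − ΣwΣz = 28664 − 28826 = -162
nΣw² − (Σw)² = 44040 − 41209 = 2831; nΣz² − (Σz)² = 22288 − 20164 = 2124
r = -162 / √(2831 × 2124) = -162 / 2452.1509 ≈ -0.0661

-0.0661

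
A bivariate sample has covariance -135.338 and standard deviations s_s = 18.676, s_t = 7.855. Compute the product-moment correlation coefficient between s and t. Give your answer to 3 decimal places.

r = Cov(s,t) / (s_s · s_t) = -135.338 / (18.676 × 7.855)
  = -135.338 / 146.7000 ≈ -0.923

-0.923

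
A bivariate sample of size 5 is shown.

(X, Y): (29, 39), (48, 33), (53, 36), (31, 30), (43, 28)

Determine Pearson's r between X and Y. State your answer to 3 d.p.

n = 5, ΣX = 204, ΣY = 166, ΣX² = 8764, ΣY² = 5590, ΣXY = 6757
nΣXY − ΣXΣY = 33785 − 33864 = -79
nΣX² − (ΣX)² = 43820 − 41616 = 2204; nΣY² − (ΣY)² = 27950 − 27556 = 394
r = -79 / √(2204 × 394) = -79 / 931.8669 ≈ -0.085

-0.085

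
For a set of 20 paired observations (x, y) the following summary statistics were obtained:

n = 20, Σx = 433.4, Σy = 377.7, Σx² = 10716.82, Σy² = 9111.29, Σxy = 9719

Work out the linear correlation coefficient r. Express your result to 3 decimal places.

0.948

r = (nΣxy − ΣxΣy) / √[(nΣx² − (Σx)²)(nΣy² − (Σy)²)]
Numerator: 20×9719 − 433.4×377.7 = 30684.82
Denominator: √[(214336.4 − 187835.56)(182225.8 − 142657.29)] = √[26500.84 × 39568.51] = 32382.0746
r = 30684.82 / 32382.0746 ≈ 0.948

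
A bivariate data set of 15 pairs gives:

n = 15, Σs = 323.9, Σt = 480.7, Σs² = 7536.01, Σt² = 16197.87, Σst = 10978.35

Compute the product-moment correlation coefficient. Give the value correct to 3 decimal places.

0.913

r = (nΣst − ΣsΣt) / √[(nΣs² − (Σs)²)(nΣt² − (Σt)²)]
Numerator: 15×10978.35 − 323.9×480.7 = 8976.52
Denominator: √[(113040.15 − 104911.21)(242968.05 − 231072.49)] = √[8128.94 × 11895.56] = 9833.5290
r = 8976.52 / 9833.5290 ≈ 0.913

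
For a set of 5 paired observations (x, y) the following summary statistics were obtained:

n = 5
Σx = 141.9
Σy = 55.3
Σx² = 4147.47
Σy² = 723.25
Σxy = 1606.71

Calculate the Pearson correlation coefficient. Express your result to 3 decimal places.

0.322

r = (nΣxy − ΣxΣy) / √[(nΣx² − (Σx)²)(nΣy² − (Σy)²)]
Numerator: 5×1606.71 − 141.9×55.3 = 186.48
Denominator: √[(20737.35 − 20135.61)(3616.25 − 3058.09)] = √[601.74 × 558.16] = 579.5405
r = 186.48 / 579.5405 ≈ 0.322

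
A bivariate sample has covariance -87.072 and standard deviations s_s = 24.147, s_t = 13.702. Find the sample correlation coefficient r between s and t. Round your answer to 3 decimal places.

r = Cov(s,t) / (s_s · s_t) = -87.072 / (24.147 × 13.702)
  = -87.072 / 330.8622 ≈ -0.263

-0.263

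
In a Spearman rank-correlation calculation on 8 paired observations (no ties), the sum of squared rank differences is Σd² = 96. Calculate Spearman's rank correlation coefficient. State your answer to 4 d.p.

-0.1429

ρ = 1 − 6Σd² / [n(n²−1)] = 1 − 6×96 / (8×63)
  = 1 − 576/504 = 1 − 1.14286 ≈ -0.1429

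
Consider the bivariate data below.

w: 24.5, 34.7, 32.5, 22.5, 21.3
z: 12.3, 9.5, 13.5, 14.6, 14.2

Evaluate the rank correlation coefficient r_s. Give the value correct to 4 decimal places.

Rank w: 3, 5, 4, 2, 1
Rank z: 2, 1, 3, 5, 4
d = rank(w) − rank(z): 1, 4, 1, -3, -3; Σd² = 36
ρ = 1 − 6Σd² / [n(n²−1)] = 1 − 6×36 / (5×24) = 1 − 216/120 ≈ -0.8000

-0.8000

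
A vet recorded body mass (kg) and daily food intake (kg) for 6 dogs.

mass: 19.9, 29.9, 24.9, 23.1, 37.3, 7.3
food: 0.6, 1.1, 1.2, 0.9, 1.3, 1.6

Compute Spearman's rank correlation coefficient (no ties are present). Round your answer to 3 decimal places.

0.086

Rank mass: 2, 5, 4, 3, 6, 1
Rank food: 1, 3, 4, 2, 5, 6
d = rank(mass) − rank(food): 1, 2, 0, 1, 1, -5; Σd² = 32
ρ = 1 − 6Σd² / [n(n²−1)] = 1 − 6×32 / (6×35) = 1 − 192/210 ≈ 0.086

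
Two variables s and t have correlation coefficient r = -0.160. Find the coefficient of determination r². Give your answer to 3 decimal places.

r² = (-0.160)² = 0.026

0.026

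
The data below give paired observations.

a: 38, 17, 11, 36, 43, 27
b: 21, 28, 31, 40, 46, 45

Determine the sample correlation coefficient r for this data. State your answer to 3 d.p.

0.314

n = 6, Σa = 172, Σb = 211, Σa² = 5728, Σb² = 7927, Σab = 6248
nΣab − ΣaΣb = 37488 − 36292 = 1196
nΣa² − (Σa)² = 34368 − 29584 = 4784; nΣb² − (Σb)² = 47562 − 44521 = 3041
r = 1196 / √(4784 × 3041) = 1196 / 3814.2029 ≈ 0.314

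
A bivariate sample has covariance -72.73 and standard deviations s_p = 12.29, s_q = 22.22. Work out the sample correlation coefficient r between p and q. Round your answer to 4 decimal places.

r = Cov(p,q) / (s_p · s_q) = -72.73 / (12.29 × 22.22)
  = -72.73 / 273.0838 ≈ -0.2663

-0.2663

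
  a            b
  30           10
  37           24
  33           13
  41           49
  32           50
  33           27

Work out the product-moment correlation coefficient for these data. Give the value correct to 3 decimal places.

n = 6, Σa = 206, Σb = 173, Σa² = 7152, Σb² = 6475, Σab = 6117
nΣab − ΣaΣb = 36702 − 35638 = 1064
nΣa² − (Σa)² = 42912 − 42436 = 476; nΣb² − (Σb)² = 38850 − 29929 = 8921
r = 1064 / √(476 × 8921) = 1064 / 2060.6785 ≈ 0.516

0.516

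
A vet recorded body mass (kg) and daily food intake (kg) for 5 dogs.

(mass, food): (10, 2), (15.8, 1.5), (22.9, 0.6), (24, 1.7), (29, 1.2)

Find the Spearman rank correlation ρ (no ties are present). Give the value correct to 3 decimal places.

Rank mass: 1, 2, 3, 4, 5
Rank food: 5, 3, 1, 4, 2
d = rank(mass) − rank(food): -4, -1, 2, 0, 3; Σd² = 30
ρ = 1 − 6Σd² / [n(n²−1)] = 1 − 6×30 / (5×24) = 1 − 180/120 ≈ -0.500

-0.500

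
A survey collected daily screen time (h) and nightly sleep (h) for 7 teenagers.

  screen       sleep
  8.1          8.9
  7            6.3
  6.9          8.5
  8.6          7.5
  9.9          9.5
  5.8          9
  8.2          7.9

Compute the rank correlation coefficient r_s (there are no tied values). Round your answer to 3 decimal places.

Rank screen: 4, 3, 2, 6, 7, 1, 5
Rank sleep: 5, 1, 4, 2, 7, 6, 3
d = rank(screen) − rank(sleep): -1, 2, -2, 4, 0, -5, 2; Σd² = 54
ρ = 1 − 6Σd² / [n(n²−1)] = 1 − 6×54 / (7×48) = 1 − 324/336 ≈ 0.036

0.036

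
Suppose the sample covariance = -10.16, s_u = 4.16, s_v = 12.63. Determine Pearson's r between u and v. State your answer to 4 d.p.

-0.1934

r = Cov(u,v) / (s_u · s_v) = -10.16 / (4.16 × 12.63)
  = -10.16 / 52.5408 ≈ -0.1934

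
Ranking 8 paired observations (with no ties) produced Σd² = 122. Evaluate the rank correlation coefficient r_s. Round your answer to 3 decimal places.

ρ = 1 − 6Σd² / [n(n²−1)] = 1 − 6×122 / (8×63)
  = 1 − 732/504 = 1 − 1.4524 ≈ -0.452

-0.452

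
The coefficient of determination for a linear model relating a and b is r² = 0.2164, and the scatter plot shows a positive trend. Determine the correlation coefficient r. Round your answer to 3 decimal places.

|r| = √0.2164 = 0.465
The association is positive, so r = 0.465.

0.465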